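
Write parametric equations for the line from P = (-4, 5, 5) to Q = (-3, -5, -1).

Direction vector d = Q - P = (-3 + 4, -5 - 5, -1 - 5) = (1, -10, -6)
Parametric form r = P + t·d:
x = -4 + t, y = 5 - 10t, z = 5 - 6t

x = -4 + t, y = 5 - 10t, z = 5 - 6t


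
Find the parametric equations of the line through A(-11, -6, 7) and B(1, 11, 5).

Direction vector d = B - A = (1 + 11, 11 + 6, 5 - 7) = (12, 17, -2)
Parametric form r = A + t·d:
x = -11 + 12t, y = -6 + 17t, z = 7 - 2t

x = -11 + 12t, y = -6 + 17t, z = 7 - 2t


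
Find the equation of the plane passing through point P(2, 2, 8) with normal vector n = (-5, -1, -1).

The plane through P with normal n = (a, b, c) satisfies n·(r - P) = 0,
i.e. ax + by + cz = a·x₀ + b·y₀ + c·z₀.
d = (-5)·2 + (-1)·2 + (-1)·8
  = -10 - 2 - 8
  = -20
Equation: -5x - y - z = -20

-5x - y - z = -20


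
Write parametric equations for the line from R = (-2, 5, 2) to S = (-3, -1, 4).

Direction vector d = S - R = (-3 + 2, -1 - 5, 4 - 2) = (-1, -6, 2)
Parametric form r = R + t·d:
x = -2 - t, y = 5 - 6t, z = 2 + 2t

x = -2 - t, y = 5 - 6t, z = 2 + 2t


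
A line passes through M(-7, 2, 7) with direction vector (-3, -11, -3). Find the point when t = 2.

P(t) = M + t·d
  = (-7 + (-3)·2, 2 + (-11)·2, 7 + (-3)·2)
  = (-7 - 6, 2 - 22, 7 - 6)
  = (-13, -20, 1)

(-13, -20, 1)


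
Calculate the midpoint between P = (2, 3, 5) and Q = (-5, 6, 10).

M = ((x₁+x₂)/2, (y₁+y₂)/2, (z₁+z₂)/2)
  = ((2 - 5)/2, (3 + 6)/2, (5 + 10)/2)
  = (-3/2, 9/2, 15/2)
  = (-1.5, 4.5, 7.5)

(-1.5, 4.5, 7.5)


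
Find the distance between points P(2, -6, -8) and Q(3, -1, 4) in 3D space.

d = √[(x₂-x₁)² + (y₂-y₁)² + (z₂-z₁)²]
  = √[1² + 5² + 12²]
  = √[1 + 25 + 144]
  = √170
  ≈ 13.04

13.04


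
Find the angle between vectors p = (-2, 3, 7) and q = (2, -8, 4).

p·q = (-2)·2 + 3·(-8) + 7·4 = -4 - 24 + 28 = 0
|p| = √((-2)² + 3² + 7²) = √62 ≈ 7.874
|q| = √(2² + (-8)² + 4²) = √84 ≈ 9.165
cos θ = (p·q)/(|p||q|) = 0/(7.874·9.165) ≈ 0
θ = arccos(0) ≈ 90°

90°


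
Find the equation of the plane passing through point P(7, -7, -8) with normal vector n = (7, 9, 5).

The plane through P with normal n = (a, b, c) satisfies n·(r - P) = 0,
i.e. ax + by + cz = a·x₀ + b·y₀ + c·z₀.
d = 7·7 + 9·(-7) + 5·(-8)
  = 49 - 63 - 40
  = -54
Equation: 7x + 9y + 5z = -54

7x + 9y + 5z = -54


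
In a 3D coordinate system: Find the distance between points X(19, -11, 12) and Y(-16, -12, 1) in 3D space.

d = √[(x₂-x₁)² + (y₂-y₁)² + (z₂-z₁)²]
  = √[(-35)² + (-1)² + (-11)²]
  = √[1225 + 1 + 121]
  = √1347
  ≈ 36.7

36.7


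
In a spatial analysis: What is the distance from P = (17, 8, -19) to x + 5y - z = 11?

distance = |a·x₀ + b·y₀ + c·z₀ - d| / √(a² + b² + c²)
  = |1·17 + 5·8 + (-1)·(-19) - 11| / √(1² + 5² + (-1)²)
  = |17 + 40 + 19 - 11| / √(1 + 25 + 1)
  = |65| / √27
  = 65 / 5.196
  ≈ 12.51

12.51


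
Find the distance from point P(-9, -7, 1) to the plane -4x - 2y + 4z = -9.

distance = |a·x₀ + b·y₀ + c·z₀ - d| / √(a² + b² + c²)
  = |(-4)·(-9) + (-2)·(-7) + 4·1 - (-9)| / √((-4)² + (-2)² + 4²)
  = |36 + 14 + 4 + 9| / √(16 + 4 + 16)
  = |63| / √36
  = 63 / 6
  ≈ 10.5

10.5


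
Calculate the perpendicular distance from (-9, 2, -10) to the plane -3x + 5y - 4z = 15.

distance = |a·x₀ + b·y₀ + c·z₀ - d| / √(a² + b² + c²)
  = |(-3)·(-9) + 5·2 + (-4)·(-10) - 15| / √((-3)² + 5² + (-4)²)
  = |27 + 10 + 40 - 15| / √(9 + 25 + 16)
  = |62| / √50
  = 62 / 7.071
  ≈ 8.768

8.768


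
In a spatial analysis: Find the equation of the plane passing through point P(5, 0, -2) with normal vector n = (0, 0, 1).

The plane through P with normal n = (a, b, c) satisfies n·(r - P) = 0,
i.e. ax + by + cz = a·x₀ + b·y₀ + c·z₀.
d = 0·5 + 0·0 + 1·(-2)
  = 0 + 0 - 2
  = -2
Equation: z = -2

z = -2


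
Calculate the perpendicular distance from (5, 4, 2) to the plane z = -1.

distance = |a·x₀ + b·y₀ + c·z₀ - d| / √(a² + b² + c²)
  = |0·5 + 0·4 + 1·2 - (-1)| / √(0² + 0² + 1²)
  = |0 + 0 + 2 + 1| / √(0 + 0 + 1)
  = |3| / √1
  = 3 / 1
  ≈ 3

3


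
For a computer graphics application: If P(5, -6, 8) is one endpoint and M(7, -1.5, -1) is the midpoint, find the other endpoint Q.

Q = 2M - P
  = (2·7 - 5, 2·(-1.5) - (-6), 2·(-1) - 8)
  = (14 - 5, -3 + 6, -2 - 8)
  = (9, 3, -10)

(9, 3, -10)


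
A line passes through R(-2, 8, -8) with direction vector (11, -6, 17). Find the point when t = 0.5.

P(t) = R + t·d
  = (-2 + 11·0.5, 8 + (-6)·0.5, -8 + 17·0.5)
  = (-2 + 5.5, 8 - 3, -8 + 8.5)
  = (3.5, 5, 0.5)

(3.5, 5, 0.5)


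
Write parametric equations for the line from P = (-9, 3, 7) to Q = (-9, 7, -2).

Direction vector d = Q - P = (-9 + 9, 7 - 3, -2 - 7) = (0, 4, -9)
Parametric form r = P + t·d:
x = -9, y = 3 + 4t, z = 7 - 9t

x = -9, y = 3 + 4t, z = 7 - 9t


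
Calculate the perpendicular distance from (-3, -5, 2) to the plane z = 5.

distance = |a·x₀ + b·y₀ + c·z₀ - d| / √(a² + b² + c²)
  = |0·(-3) + 0·(-5) + 1·2 - 5| / √(0² + 0² + 1²)
  = |0 + 0 + 2 - 5| / √(0 + 0 + 1)
  = |-3| / √1
  = 3 / 1
  ≈ 3

3


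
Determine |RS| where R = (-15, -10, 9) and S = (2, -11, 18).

d = √[(x₂-x₁)² + (y₂-y₁)² + (z₂-z₁)²]
  = √[17² + (-1)² + 9²]
  = √[289 + 1 + 81]
  = √371
  ≈ 19.26

19.26


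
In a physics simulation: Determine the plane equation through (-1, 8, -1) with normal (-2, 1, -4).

The plane through P with normal n = (a, b, c) satisfies n·(r - P) = 0,
i.e. ax + by + cz = a·x₀ + b·y₀ + c·z₀.
d = (-2)·(-1) + 1·8 + (-4)·(-1)
  = 2 + 8 + 4
  = 14
Equation: -2x + y - 4z = 14

-2x + y - 4z = 14


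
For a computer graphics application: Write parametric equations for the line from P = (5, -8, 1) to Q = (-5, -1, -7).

Direction vector d = Q - P = (-5 - 5, -1 + 8, -7 - 1) = (-10, 7, -8)
Parametric form r = P + t·d:
x = 5 - 10t, y = -8 + 7t, z = 1 - 8t

x = 5 - 10t, y = -8 + 7t, z = 1 - 8t


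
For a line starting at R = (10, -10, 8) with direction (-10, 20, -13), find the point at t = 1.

P(t) = R + t·d
  = (10 + (-10)·1, -10 + 20·1, 8 + (-13)·1)
  = (10 - 10, -10 + 20, 8 - 13)
  = (0, 10, -5)

(0, 10, -5)


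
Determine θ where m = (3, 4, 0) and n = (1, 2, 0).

m·n = 3·1 + 4·2 + 0·0 = 3 + 8 + 0 = 11
|m| = √(3² + 4² + 0²) = √25 ≈ 5
|n| = √(1² + 2² + 0²) = √5 ≈ 2.236
cos θ = (m·n)/(|m||n|) = 11/(5·2.236) ≈ 0.9839
θ = arccos(0.9839) ≈ 10.3°

10.3°


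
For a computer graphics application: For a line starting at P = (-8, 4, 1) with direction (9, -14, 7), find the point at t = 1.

P(t) = P + t·d
  = (-8 + 9·1, 4 + (-14)·1, 1 + 7·1)
  = (-8 + 9, 4 - 14, 1 + 7)
  = (1, -10, 8)

(1, -10, 8)


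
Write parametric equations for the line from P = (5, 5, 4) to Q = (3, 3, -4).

Direction vector d = Q - P = (3 - 5, 3 - 5, -4 - 4) = (-2, -2, -8)
Parametric form r = P + t·d:
x = 5 - 2t, y = 5 - 2t, z = 4 - 8t

x = 5 - 2t, y = 5 - 2t, z = 4 - 8t


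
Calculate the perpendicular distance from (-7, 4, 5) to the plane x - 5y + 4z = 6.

distance = |a·x₀ + b·y₀ + c·z₀ - d| / √(a² + b² + c²)
  = |1·(-7) + (-5)·4 + 4·5 - 6| / √(1² + (-5)² + 4²)
  = |-7 - 20 + 20 - 6| / √(1 + 25 + 16)
  = |-13| / √42
  = 13 / 6.481
  ≈ 2.006

2.006


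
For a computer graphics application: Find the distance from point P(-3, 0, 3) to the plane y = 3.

distance = |a·x₀ + b·y₀ + c·z₀ - d| / √(a² + b² + c²)
  = |0·(-3) + 1·0 + 0·3 - 3| / √(0² + 1² + 0²)
  = |0 + 0 + 0 - 3| / √(0 + 1 + 0)
  = |-3| / √1
  = 3 / 1
  ≈ 3

3


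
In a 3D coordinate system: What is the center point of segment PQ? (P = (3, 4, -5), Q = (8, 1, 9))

M = ((x₁+x₂)/2, (y₁+y₂)/2, (z₁+z₂)/2)
  = ((3 + 8)/2, (4 + 1)/2, (-5 + 9)/2)
  = (11/2, 5/2, 4/2)
  = (5.5, 2.5, 2)

(5.5, 2.5, 2)


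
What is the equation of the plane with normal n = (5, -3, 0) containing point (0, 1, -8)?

The plane through P with normal n = (a, b, c) satisfies n·(r - P) = 0,
i.e. ax + by + cz = a·x₀ + b·y₀ + c·z₀.
d = 5·0 + (-3)·1 + 0·(-8)
  = 0 - 3 + 0
  = -3
Equation: 5x - 3y = -3

5x - 3y = -3


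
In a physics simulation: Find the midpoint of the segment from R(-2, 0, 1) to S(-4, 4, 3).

M = ((x₁+x₂)/2, (y₁+y₂)/2, (z₁+z₂)/2)
  = ((-2 - 4)/2, (0 + 4)/2, (1 + 3)/2)
  = (-6/2, 4/2, 4/2)
  = (-3, 2, 2)

(-3, 2, 2)


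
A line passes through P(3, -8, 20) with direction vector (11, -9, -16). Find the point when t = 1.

P(t) = P + t·d
  = (3 + 11·1, -8 + (-9)·1, 20 + (-16)·1)
  = (3 + 11, -8 - 9, 20 - 16)
  = (14, -17, 4)

(14, -17, 4)


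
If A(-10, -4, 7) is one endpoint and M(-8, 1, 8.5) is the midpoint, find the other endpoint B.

B = 2M - A
  = (2·(-8) - (-10), 2·1 - (-4), 2·8.5 - 7)
  = (-16 + 10, 2 + 4, 17 - 7)
  = (-6, 6, 10)

(-6, 6, 10)


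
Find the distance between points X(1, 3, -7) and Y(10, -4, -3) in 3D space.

d = √[(x₂-x₁)² + (y₂-y₁)² + (z₂-z₁)²]
  = √[9² + (-7)² + 4²]
  = √[81 + 49 + 16]
  = √146
  ≈ 12.08

12.08


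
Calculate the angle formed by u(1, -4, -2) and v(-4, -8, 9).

u·v = 1·(-4) + (-4)·(-8) + (-2)·9 = -4 + 32 - 18 = 10
|u| = √(1² + (-4)² + (-2)²) = √21 ≈ 4.583
|v| = √((-4)² + (-8)² + 9²) = √161 ≈ 12.69
cos θ = (u·v)/(|u||v|) = 10/(4.583·12.69) ≈ 0.172
θ = arccos(0.172) ≈ 80.1°

80.1°


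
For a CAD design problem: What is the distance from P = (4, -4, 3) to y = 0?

distance = |a·x₀ + b·y₀ + c·z₀ - d| / √(a² + b² + c²)
  = |0·4 + 1·(-4) + 0·3 - 0| / √(0² + 1² + 0²)
  = |0 - 4 + 0 + 0| / √(0 + 1 + 0)
  = |-4| / √1
  = 4 / 1
  ≈ 4

4


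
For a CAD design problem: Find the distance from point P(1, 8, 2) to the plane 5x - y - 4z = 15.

distance = |a·x₀ + b·y₀ + c·z₀ - d| / √(a² + b² + c²)
  = |5·1 + (-1)·8 + (-4)·2 - 15| / √(5² + (-1)² + (-4)²)
  = |5 - 8 - 8 - 15| / √(25 + 1 + 16)
  = |-26| / √42
  = 26 / 6.481
  ≈ 4.012

4.012


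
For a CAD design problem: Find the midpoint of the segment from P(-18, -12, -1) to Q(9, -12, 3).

M = ((x₁+x₂)/2, (y₁+y₂)/2, (z₁+z₂)/2)
  = ((-18 + 9)/2, (-12 - 12)/2, (-1 + 3)/2)
  = (-9/2, -24/2, 2/2)
  = (-4.5, -12, 1)

(-4.5, -12, 1)


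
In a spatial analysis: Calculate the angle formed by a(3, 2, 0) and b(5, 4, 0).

a·b = 3·5 + 2·4 + 0·0 = 15 + 8 + 0 = 23
|a| = √(3² + 2² + 0²) = √13 ≈ 3.606
|b| = √(5² + 4² + 0²) = √41 ≈ 6.403
cos θ = (a·b)/(|a||b|) = 23/(3.606·6.403) ≈ 0.9962
θ = arccos(0.9962) ≈ 4.97°

4.97°


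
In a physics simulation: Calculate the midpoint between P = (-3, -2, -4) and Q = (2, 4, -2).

M = ((x₁+x₂)/2, (y₁+y₂)/2, (z₁+z₂)/2)
  = ((-3 + 2)/2, (-2 + 4)/2, (-4 - 2)/2)
  = (-1/2, 2/2, -6/2)
  = (-0.5, 1, -3)

(-0.5, 1, -3)


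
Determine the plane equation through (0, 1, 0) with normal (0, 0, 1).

The plane through P with normal n = (a, b, c) satisfies n·(r - P) = 0,
i.e. ax + by + cz = a·x₀ + b·y₀ + c·z₀.
d = 0·0 + 0·1 + 1·0
  = 0 + 0 + 0
  = 0
Equation: z = 0

z = 0


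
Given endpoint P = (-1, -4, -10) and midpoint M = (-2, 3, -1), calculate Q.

Q = 2M - P
  = (2·(-2) - (-1), 2·3 - (-4), 2·(-1) - (-10))
  = (-4 + 1, 6 + 4, -2 + 10)
  = (-3, 10, 8)

(-3, 10, 8)


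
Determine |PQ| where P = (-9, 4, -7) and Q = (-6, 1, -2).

d = √[(x₂-x₁)² + (y₂-y₁)² + (z₂-z₁)²]
  = √[3² + (-3)² + 5²]
  = √[9 + 9 + 25]
  = √43
  ≈ 6.557

6.557


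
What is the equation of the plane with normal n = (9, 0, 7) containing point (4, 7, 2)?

The plane through P with normal n = (a, b, c) satisfies n·(r - P) = 0,
i.e. ax + by + cz = a·x₀ + b·y₀ + c·z₀.
d = 9·4 + 0·7 + 7·2
  = 36 + 0 + 14
  = 50
Equation: 9x + 7z = 50

9x + 7z = 50


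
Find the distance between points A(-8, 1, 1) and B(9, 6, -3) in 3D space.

d = √[(x₂-x₁)² + (y₂-y₁)² + (z₂-z₁)²]
  = √[17² + 5² + (-4)²]
  = √[289 + 25 + 16]
  = √330
  ≈ 18.17

18.17


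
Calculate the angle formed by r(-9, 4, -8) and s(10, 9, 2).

r·s = (-9)·10 + 4·9 + (-8)·2 = -90 + 36 - 16 = -70
|r| = √((-9)² + 4² + (-8)²) = √161 ≈ 12.69
|s| = √(10² + 9² + 2²) = √185 ≈ 13.6
cos θ = (r·s)/(|r||s|) = -70/(12.69·13.6) ≈ -0.4056
θ = arccos(-0.4056) ≈ 113.9°

113.9°


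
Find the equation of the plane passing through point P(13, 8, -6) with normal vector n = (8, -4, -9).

The plane through P with normal n = (a, b, c) satisfies n·(r - P) = 0,
i.e. ax + by + cz = a·x₀ + b·y₀ + c·z₀.
d = 8·13 + (-4)·8 + (-9)·(-6)
  = 104 - 32 + 54
  = 126
Equation: 8x - 4y - 9z = 126

8x - 4y - 9z = 126


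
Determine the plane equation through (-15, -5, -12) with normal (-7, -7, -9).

The plane through P with normal n = (a, b, c) satisfies n·(r - P) = 0,
i.e. ax + by + cz = a·x₀ + b·y₀ + c·z₀.
d = (-7)·(-15) + (-7)·(-5) + (-9)·(-12)
  = 105 + 35 + 108
  = 248
Equation: -7x - 7y - 9z = 248

-7x - 7y - 9z = 248


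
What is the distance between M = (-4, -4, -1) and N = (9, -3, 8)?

d = √[(x₂-x₁)² + (y₂-y₁)² + (z₂-z₁)²]
  = √[13² + 1² + 9²]
  = √[169 + 1 + 81]
  = √251
  ≈ 15.84

15.84


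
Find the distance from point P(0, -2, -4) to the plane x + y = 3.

distance = |a·x₀ + b·y₀ + c·z₀ - d| / √(a² + b² + c²)
  = |1·0 + 1·(-2) + 0·(-4) - 3| / √(1² + 1² + 0²)
  = |0 - 2 + 0 - 3| / √(1 + 1 + 0)
  = |-5| / √2
  = 5 / 1.414
  ≈ 3.536

3.536


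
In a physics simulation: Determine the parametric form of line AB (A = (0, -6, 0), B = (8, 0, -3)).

Direction vector d = B - A = (8 + 0, 0 + 6, -3 + 0) = (8, 6, -3)
Parametric form r = A + t·d:
x = 0 + 8t, y = -6 + 6t, z = 0 - 3t

x = 0 + 8t, y = -6 + 6t, z = 0 - 3t


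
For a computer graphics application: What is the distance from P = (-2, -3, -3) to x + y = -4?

distance = |a·x₀ + b·y₀ + c·z₀ - d| / √(a² + b² + c²)
  = |1·(-2) + 1·(-3) + 0·(-3) - (-4)| / √(1² + 1² + 0²)
  = |-2 - 3 + 0 + 4| / √(1 + 1 + 0)
  = |-1| / √2
  = 1 / 1.414
  ≈ 0.7071

0.7071


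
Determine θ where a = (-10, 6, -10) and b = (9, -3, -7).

a·b = (-10)·9 + 6·(-3) + (-10)·(-7) = -90 - 18 + 70 = -38
|a| = √((-10)² + 6² + (-10)²) = √236 ≈ 15.36
|b| = √(9² + (-3)² + (-7)²) = √139 ≈ 11.79
cos θ = (a·b)/(|a||b|) = -38/(15.36·11.79) ≈ -0.2098
θ = arccos(-0.2098) ≈ 102.1°

102.1°


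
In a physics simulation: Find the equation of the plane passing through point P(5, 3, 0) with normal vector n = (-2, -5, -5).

The plane through P with normal n = (a, b, c) satisfies n·(r - P) = 0,
i.e. ax + by + cz = a·x₀ + b·y₀ + c·z₀.
d = (-2)·5 + (-5)·3 + (-5)·0
  = -10 - 15 + 0
  = -25
Equation: -2x - 5y - 5z = -25

-2x - 5y - 5z = -25


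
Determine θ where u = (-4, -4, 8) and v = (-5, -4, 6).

u·v = (-4)·(-5) + (-4)·(-4) + 8·6 = 20 + 16 + 48 = 84
|u| = √((-4)² + (-4)² + 8²) = √96 ≈ 9.798
|v| = √((-5)² + (-4)² + 6²) = √77 ≈ 8.775
cos θ = (u·v)/(|u||v|) = 84/(9.798·8.775) ≈ 0.977
θ = arccos(0.977) ≈ 12.31°

12.31°


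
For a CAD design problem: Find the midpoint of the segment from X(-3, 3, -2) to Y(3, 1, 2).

M = ((x₁+x₂)/2, (y₁+y₂)/2, (z₁+z₂)/2)
  = ((-3 + 3)/2, (3 + 1)/2, (-2 + 2)/2)
  = (0/2, 4/2, 0/2)
  = (0, 2, 0)

(0, 2, 0)


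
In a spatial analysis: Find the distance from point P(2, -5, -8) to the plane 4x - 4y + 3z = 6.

distance = |a·x₀ + b·y₀ + c·z₀ - d| / √(a² + b² + c²)
  = |4·2 + (-4)·(-5) + 3·(-8) - 6| / √(4² + (-4)² + 3²)
  = |8 + 20 - 24 - 6| / √(16 + 16 + 9)
  = |-2| / √41
  = 2 / 6.403
  ≈ 0.3123

0.3123


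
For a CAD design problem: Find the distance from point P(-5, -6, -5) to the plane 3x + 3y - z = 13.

distance = |a·x₀ + b·y₀ + c·z₀ - d| / √(a² + b² + c²)
  = |3·(-5) + 3·(-6) + (-1)·(-5) - 13| / √(3² + 3² + (-1)²)
  = |-15 - 18 + 5 - 13| / √(9 + 9 + 1)
  = |-41| / √19
  = 41 / 4.359
  ≈ 9.406

9.406


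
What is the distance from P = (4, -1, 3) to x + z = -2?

distance = |a·x₀ + b·y₀ + c·z₀ - d| / √(a² + b² + c²)
  = |1·4 + 0·(-1) + 1·3 - (-2)| / √(1² + 0² + 1²)
  = |4 + 0 + 3 + 2| / √(1 + 0 + 1)
  = |9| / √2
  = 9 / 1.414
  ≈ 6.364

6.364


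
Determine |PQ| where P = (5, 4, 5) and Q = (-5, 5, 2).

d = √[(x₂-x₁)² + (y₂-y₁)² + (z₂-z₁)²]
  = √[(-10)² + 1² + (-3)²]
  = √[100 + 1 + 9]
  = √110
  ≈ 10.49

10.49


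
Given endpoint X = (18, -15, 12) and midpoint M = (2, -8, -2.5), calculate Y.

Y = 2M - X
  = (2·2 - 18, 2·(-8) - (-15), 2·(-2.5) - 12)
  = (4 - 18, -16 + 15, -5 - 12)
  = (-14, -1, -17)

(-14, -1, -17)


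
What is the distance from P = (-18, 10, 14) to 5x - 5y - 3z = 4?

distance = |a·x₀ + b·y₀ + c·z₀ - d| / √(a² + b² + c²)
  = |5·(-18) + (-5)·10 + (-3)·14 - 4| / √(5² + (-5)² + (-3)²)
  = |-90 - 50 - 42 - 4| / √(25 + 25 + 9)
  = |-186| / √59
  = 186 / 7.681
  ≈ 24.22

24.22


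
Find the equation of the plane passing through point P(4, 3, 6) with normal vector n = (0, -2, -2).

The plane through P with normal n = (a, b, c) satisfies n·(r - P) = 0,
i.e. ax + by + cz = a·x₀ + b·y₀ + c·z₀.
d = 0·4 + (-2)·3 + (-2)·6
  = 0 - 6 - 12
  = -18
Equation: -2y - 2z = -18

-2y - 2z = -18


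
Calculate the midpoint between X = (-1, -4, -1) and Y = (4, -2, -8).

M = ((x₁+x₂)/2, (y₁+y₂)/2, (z₁+z₂)/2)
  = ((-1 + 4)/2, (-4 - 2)/2, (-1 - 8)/2)
  = (3/2, -6/2, -9/2)
  = (1.5, -3, -4.5)

(1.5, -3, -4.5)


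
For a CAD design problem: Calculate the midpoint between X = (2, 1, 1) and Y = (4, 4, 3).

M = ((x₁+x₂)/2, (y₁+y₂)/2, (z₁+z₂)/2)
  = ((2 + 4)/2, (1 + 4)/2, (1 + 3)/2)
  = (6/2, 5/2, 4/2)
  = (3, 2.5, 2)

(3, 2.5, 2)


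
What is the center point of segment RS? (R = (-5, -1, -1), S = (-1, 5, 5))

M = ((x₁+x₂)/2, (y₁+y₂)/2, (z₁+z₂)/2)
  = ((-5 - 1)/2, (-1 + 5)/2, (-1 + 5)/2)
  = (-6/2, 4/2, 4/2)
  = (-3, 2, 2)

(-3, 2, 2)


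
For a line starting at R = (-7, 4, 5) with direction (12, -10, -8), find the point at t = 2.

P(t) = R + t·d
  = (-7 + 12·2, 4 + (-10)·2, 5 + (-8)·2)
  = (-7 + 24, 4 - 20, 5 - 16)
  = (17, -16, -11)

(17, -16, -11)


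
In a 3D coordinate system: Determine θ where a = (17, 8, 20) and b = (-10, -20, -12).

a·b = 17·(-10) + 8·(-20) + 20·(-12) = -170 - 160 - 240 = -570
|a| = √(17² + 8² + 20²) = √753 ≈ 27.44
|b| = √((-10)² + (-20)² + (-12)²) = √644 ≈ 25.38
cos θ = (a·b)/(|a||b|) = -570/(27.44·25.38) ≈ -0.8185
θ = arccos(-0.8185) ≈ 144.9°

144.9°


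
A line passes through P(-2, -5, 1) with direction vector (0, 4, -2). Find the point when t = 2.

P(t) = P + t·d
  = (-2 + 0·2, -5 + 4·2, 1 + (-2)·2)
  = (-2 + 0, -5 + 8, 1 - 4)
  = (-2, 3, -3)

(-2, 3, -3)


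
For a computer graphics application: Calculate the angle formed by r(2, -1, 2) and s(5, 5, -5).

r·s = 2·5 + (-1)·5 + 2·(-5) = 10 - 5 - 10 = -5
|r| = √(2² + (-1)² + 2²) = √9 ≈ 3
|s| = √(5² + 5² + (-5)²) = √75 ≈ 8.66
cos θ = (r·s)/(|r||s|) = -5/(3·8.66) ≈ -0.1925
θ = arccos(-0.1925) ≈ 101.1°

101.1°


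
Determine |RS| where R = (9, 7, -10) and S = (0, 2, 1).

d = √[(x₂-x₁)² + (y₂-y₁)² + (z₂-z₁)²]
  = √[(-9)² + (-5)² + 11²]
  = √[81 + 25 + 121]
  = √227
  ≈ 15.07

15.07


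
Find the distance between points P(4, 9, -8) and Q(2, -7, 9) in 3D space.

d = √[(x₂-x₁)² + (y₂-y₁)² + (z₂-z₁)²]
  = √[(-2)² + (-16)² + 17²]
  = √[4 + 256 + 289]
  = √549
  ≈ 23.43

23.43


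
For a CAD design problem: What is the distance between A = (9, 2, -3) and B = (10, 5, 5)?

d = √[(x₂-x₁)² + (y₂-y₁)² + (z₂-z₁)²]
  = √[1² + 3² + 8²]
  = √[1 + 9 + 64]
  = √74
  ≈ 8.602

8.602


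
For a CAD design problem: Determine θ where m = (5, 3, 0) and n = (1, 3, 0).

m·n = 5·1 + 3·3 + 0·0 = 5 + 9 + 0 = 14
|m| = √(5² + 3² + 0²) = √34 ≈ 5.831
|n| = √(1² + 3² + 0²) = √10 ≈ 3.162
cos θ = (m·n)/(|m||n|) = 14/(5.831·3.162) ≈ 0.7593
θ = arccos(0.7593) ≈ 40.6°

40.6°


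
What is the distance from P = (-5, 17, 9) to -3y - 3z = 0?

distance = |a·x₀ + b·y₀ + c·z₀ - d| / √(a² + b² + c²)
  = |0·(-5) + (-3)·17 + (-3)·9 - 0| / √(0² + (-3)² + (-3)²)
  = |0 - 51 - 27 + 0| / √(0 + 9 + 9)
  = |-78| / √18
  = 78 / 4.243
  ≈ 18.38

18.38


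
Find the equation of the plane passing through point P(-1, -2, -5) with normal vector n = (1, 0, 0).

The plane through P with normal n = (a, b, c) satisfies n·(r - P) = 0,
i.e. ax + by + cz = a·x₀ + b·y₀ + c·z₀.
d = 1·(-1) + 0·(-2) + 0·(-5)
  = -1 + 0 + 0
  = -1
Equation: x = -1

x = -1


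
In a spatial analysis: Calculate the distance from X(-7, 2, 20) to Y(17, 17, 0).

d = √[(x₂-x₁)² + (y₂-y₁)² + (z₂-z₁)²]
  = √[24² + 15² + (-20)²]
  = √[576 + 225 + 400]
  = √1201
  ≈ 34.66

34.66


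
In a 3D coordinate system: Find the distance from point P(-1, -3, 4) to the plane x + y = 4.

distance = |a·x₀ + b·y₀ + c·z₀ - d| / √(a² + b² + c²)
  = |1·(-1) + 1·(-3) + 0·4 - 4| / √(1² + 1² + 0²)
  = |-1 - 3 + 0 - 4| / √(1 + 1 + 0)
  = |-8| / √2
  = 8 / 1.414
  ≈ 5.657

5.657


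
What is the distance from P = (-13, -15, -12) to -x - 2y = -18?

distance = |a·x₀ + b·y₀ + c·z₀ - d| / √(a² + b² + c²)
  = |(-1)·(-13) + (-2)·(-15) + 0·(-12) - (-18)| / √((-1)² + (-2)² + 0²)
  = |13 + 30 + 0 + 18| / √(1 + 4 + 0)
  = |61| / √5
  = 61 / 2.236
  ≈ 27.28

27.28


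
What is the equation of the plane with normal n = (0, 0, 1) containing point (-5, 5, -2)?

The plane through P with normal n = (a, b, c) satisfies n·(r - P) = 0,
i.e. ax + by + cz = a·x₀ + b·y₀ + c·z₀.
d = 0·(-5) + 0·5 + 1·(-2)
  = 0 + 0 - 2
  = -2
Equation: z = -2

z = -2


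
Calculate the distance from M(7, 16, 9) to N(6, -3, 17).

d = √[(x₂-x₁)² + (y₂-y₁)² + (z₂-z₁)²]
  = √[(-1)² + (-19)² + 8²]
  = √[1 + 361 + 64]
  = √426
  ≈ 20.64

20.64


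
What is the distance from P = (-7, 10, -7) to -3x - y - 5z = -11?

distance = |a·x₀ + b·y₀ + c·z₀ - d| / √(a² + b² + c²)
  = |(-3)·(-7) + (-1)·10 + (-5)·(-7) - (-11)| / √((-3)² + (-1)² + (-5)²)
  = |21 - 10 + 35 + 11| / √(9 + 1 + 25)
  = |57| / √35
  = 57 / 5.916
  ≈ 9.635

9.635


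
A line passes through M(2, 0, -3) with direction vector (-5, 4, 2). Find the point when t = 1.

P(t) = M + t·d
  = (2 + (-5)·1, 0 + 4·1, -3 + 2·1)
  = (2 - 5, 0 + 4, -3 + 2)
  = (-3, 4, -1)

(-3, 4, -1)


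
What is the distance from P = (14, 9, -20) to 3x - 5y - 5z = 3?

distance = |a·x₀ + b·y₀ + c·z₀ - d| / √(a² + b² + c²)
  = |3·14 + (-5)·9 + (-5)·(-20) - 3| / √(3² + (-5)² + (-5)²)
  = |42 - 45 + 100 - 3| / √(9 + 25 + 25)
  = |94| / √59
  = 94 / 7.681
  ≈ 12.24

12.24


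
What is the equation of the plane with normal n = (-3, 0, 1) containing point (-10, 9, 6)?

The plane through P with normal n = (a, b, c) satisfies n·(r - P) = 0,
i.e. ax + by + cz = a·x₀ + b·y₀ + c·z₀.
d = (-3)·(-10) + 0·9 + 1·6
  = 30 + 0 + 6
  = 36
Equation: -3x + z = 36

-3x + z = 36


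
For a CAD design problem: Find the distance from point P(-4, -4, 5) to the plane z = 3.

distance = |a·x₀ + b·y₀ + c·z₀ - d| / √(a² + b² + c²)
  = |0·(-4) + 0·(-4) + 1·5 - 3| / √(0² + 0² + 1²)
  = |0 + 0 + 5 - 3| / √(0 + 0 + 1)
  = |2| / √1
  = 2 / 1
  ≈ 2

2


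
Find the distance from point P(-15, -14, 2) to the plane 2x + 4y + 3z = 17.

distance = |a·x₀ + b·y₀ + c·z₀ - d| / √(a² + b² + c²)
  = |2·(-15) + 4·(-14) + 3·2 - 17| / √(2² + 4² + 3²)
  = |-30 - 56 + 6 - 17| / √(4 + 16 + 9)
  = |-97| / √29
  = 97 / 5.385
  ≈ 18.01

18.01


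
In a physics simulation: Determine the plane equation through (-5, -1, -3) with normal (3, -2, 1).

The plane through P with normal n = (a, b, c) satisfies n·(r - P) = 0,
i.e. ax + by + cz = a·x₀ + b·y₀ + c·z₀.
d = 3·(-5) + (-2)·(-1) + 1·(-3)
  = -15 + 2 - 3
  = -16
Equation: 3x - 2y + z = -16

3x - 2y + z = -16


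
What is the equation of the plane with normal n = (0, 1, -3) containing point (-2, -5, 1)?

The plane through P with normal n = (a, b, c) satisfies n·(r - P) = 0,
i.e. ax + by + cz = a·x₀ + b·y₀ + c·z₀.
d = 0·(-2) + 1·(-5) + (-3)·1
  = 0 - 5 - 3
  = -8
Equation: y - 3z = -8

y - 3z = -8


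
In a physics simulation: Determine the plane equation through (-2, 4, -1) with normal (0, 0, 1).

The plane through P with normal n = (a, b, c) satisfies n·(r - P) = 0,
i.e. ax + by + cz = a·x₀ + b·y₀ + c·z₀.
d = 0·(-2) + 0·4 + 1·(-1)
  = 0 + 0 - 1
  = -1
Equation: z = -1

z = -1


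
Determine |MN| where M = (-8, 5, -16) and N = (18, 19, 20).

d = √[(x₂-x₁)² + (y₂-y₁)² + (z₂-z₁)²]
  = √[26² + 14² + 36²]
  = √[676 + 196 + 1296]
  = √2168
  ≈ 46.56

46.56


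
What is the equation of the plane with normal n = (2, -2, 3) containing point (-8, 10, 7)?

The plane through P with normal n = (a, b, c) satisfies n·(r - P) = 0,
i.e. ax + by + cz = a·x₀ + b·y₀ + c·z₀.
d = 2·(-8) + (-2)·10 + 3·7
  = -16 - 20 + 21
  = -15
Equation: 2x - 2y + 3z = -15

2x - 2y + 3z = -15


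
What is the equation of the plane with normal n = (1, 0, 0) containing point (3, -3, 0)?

The plane through P with normal n = (a, b, c) satisfies n·(r - P) = 0,
i.e. ax + by + cz = a·x₀ + b·y₀ + c·z₀.
d = 1·3 + 0·(-3) + 0·0
  = 3 + 0 + 0
  = 3
Equation: x = 3

x = 3


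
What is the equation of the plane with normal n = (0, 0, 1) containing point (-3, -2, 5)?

The plane through P with normal n = (a, b, c) satisfies n·(r - P) = 0,
i.e. ax + by + cz = a·x₀ + b·y₀ + c·z₀.
d = 0·(-3) + 0·(-2) + 1·5
  = 0 + 0 + 5
  = 5
Equation: z = 5

z = 5


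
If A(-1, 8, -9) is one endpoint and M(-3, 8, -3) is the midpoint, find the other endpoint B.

B = 2M - A
  = (2·(-3) - (-1), 2·8 - 8, 2·(-3) - (-9))
  = (-6 + 1, 16 - 8, -6 + 9)
  = (-5, 8, 3)

(-5, 8, 3)


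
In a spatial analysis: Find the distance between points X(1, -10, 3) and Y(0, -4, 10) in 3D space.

d = √[(x₂-x₁)² + (y₂-y₁)² + (z₂-z₁)²]
  = √[(-1)² + 6² + 7²]
  = √[1 + 36 + 49]
  = √86
  ≈ 9.274

9.274


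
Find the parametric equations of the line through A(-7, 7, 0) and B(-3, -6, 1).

Direction vector d = B - A = (-3 + 7, -6 - 7, 1 + 0) = (4, -13, 1)
Parametric form r = A + t·d:
x = -7 + 4t, y = 7 - 13t, z = 0 + t

x = -7 + 4t, y = 7 - 13t, z = 0 + t


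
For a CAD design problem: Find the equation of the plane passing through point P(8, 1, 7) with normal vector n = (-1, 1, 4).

The plane through P with normal n = (a, b, c) satisfies n·(r - P) = 0,
i.e. ax + by + cz = a·x₀ + b·y₀ + c·z₀.
d = (-1)·8 + 1·1 + 4·7
  = -8 + 1 + 28
  = 21
Equation: -x + y + 4z = 21

-x + y + 4z = 21


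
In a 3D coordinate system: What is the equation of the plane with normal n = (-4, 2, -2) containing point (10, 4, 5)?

The plane through P with normal n = (a, b, c) satisfies n·(r - P) = 0,
i.e. ax + by + cz = a·x₀ + b·y₀ + c·z₀.
d = (-4)·10 + 2·4 + (-2)·5
  = -40 + 8 - 10
  = -42
Equation: -4x + 2y - 2z = -42

-4x + 2y - 2z = -42


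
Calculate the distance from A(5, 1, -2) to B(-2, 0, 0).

d = √[(x₂-x₁)² + (y₂-y₁)² + (z₂-z₁)²]
  = √[(-7)² + (-1)² + 2²]
  = √[49 + 1 + 4]
  = √54
  ≈ 7.348

7.348


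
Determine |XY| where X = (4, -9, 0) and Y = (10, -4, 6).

d = √[(x₂-x₁)² + (y₂-y₁)² + (z₂-z₁)²]
  = √[6² + 5² + 6²]
  = √[36 + 25 + 36]
  = √97
  ≈ 9.849

9.849


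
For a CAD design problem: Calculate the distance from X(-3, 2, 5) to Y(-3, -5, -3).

d = √[(x₂-x₁)² + (y₂-y₁)² + (z₂-z₁)²]
  = √[0² + (-7)² + (-8)²]
  = √[0 + 49 + 64]
  = √113
  ≈ 10.63

10.63


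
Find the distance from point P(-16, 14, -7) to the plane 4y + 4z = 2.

distance = |a·x₀ + b·y₀ + c·z₀ - d| / √(a² + b² + c²)
  = |0·(-16) + 4·14 + 4·(-7) - 2| / √(0² + 4² + 4²)
  = |0 + 56 - 28 - 2| / √(0 + 16 + 16)
  = |26| / √32
  = 26 / 5.657
  ≈ 4.596

4.596


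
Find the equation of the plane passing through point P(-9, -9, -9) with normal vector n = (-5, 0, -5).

The plane through P with normal n = (a, b, c) satisfies n·(r - P) = 0,
i.e. ax + by + cz = a·x₀ + b·y₀ + c·z₀.
d = (-5)·(-9) + 0·(-9) + (-5)·(-9)
  = 45 + 0 + 45
  = 90
Equation: -5x - 5z = 90

-5x - 5z = 90


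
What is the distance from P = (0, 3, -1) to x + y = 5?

distance = |a·x₀ + b·y₀ + c·z₀ - d| / √(a² + b² + c²)
  = |1·0 + 1·3 + 0·(-1) - 5| / √(1² + 1² + 0²)
  = |0 + 3 + 0 - 5| / √(1 + 1 + 0)
  = |-2| / √2
  = 2 / 1.414
  ≈ 1.414

1.414


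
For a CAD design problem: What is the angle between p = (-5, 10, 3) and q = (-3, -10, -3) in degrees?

p·q = (-5)·(-3) + 10·(-10) + 3·(-3) = 15 - 100 - 9 = -94
|p| = √((-5)² + 10² + 3²) = √134 ≈ 11.58
|q| = √((-3)² + (-10)² + (-3)²) = √118 ≈ 10.86
cos θ = (p·q)/(|p||q|) = -94/(11.58·10.86) ≈ -0.7475
θ = arccos(-0.7475) ≈ 138.4°

138.4°


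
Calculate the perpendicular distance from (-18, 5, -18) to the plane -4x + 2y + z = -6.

distance = |a·x₀ + b·y₀ + c·z₀ - d| / √(a² + b² + c²)
  = |(-4)·(-18) + 2·5 + 1·(-18) - (-6)| / √((-4)² + 2² + 1²)
  = |72 + 10 - 18 + 6| / √(16 + 4 + 1)
  = |70| / √21
  = 70 / 4.583
  ≈ 15.28

15.28


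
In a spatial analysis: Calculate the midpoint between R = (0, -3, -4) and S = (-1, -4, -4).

M = ((x₁+x₂)/2, (y₁+y₂)/2, (z₁+z₂)/2)
  = ((0 - 1)/2, (-3 - 4)/2, (-4 - 4)/2)
  = (-1/2, -7/2, -8/2)
  = (-0.5, -3.5, -4)

(-0.5, -3.5, -4)


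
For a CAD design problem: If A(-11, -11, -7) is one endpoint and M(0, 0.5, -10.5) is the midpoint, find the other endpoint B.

B = 2M - A
  = (2·0 - (-11), 2·0.5 - (-11), 2·(-10.5) - (-7))
  = (0 + 11, 1 + 11, -21 + 7)
  = (11, 12, -14)

(11, 12, -14)


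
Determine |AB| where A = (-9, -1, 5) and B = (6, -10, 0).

d = √[(x₂-x₁)² + (y₂-y₁)² + (z₂-z₁)²]
  = √[15² + (-9)² + (-5)²]
  = √[225 + 81 + 25]
  = √331
  ≈ 18.19

18.19


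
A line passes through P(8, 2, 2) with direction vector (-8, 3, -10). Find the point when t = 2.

P(t) = P + t·d
  = (8 + (-8)·2, 2 + 3·2, 2 + (-10)·2)
  = (8 - 16, 2 + 6, 2 - 20)
  = (-8, 8, -18)

(-8, 8, -18)


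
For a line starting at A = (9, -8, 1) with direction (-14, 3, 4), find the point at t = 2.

P(t) = A + t·d
  = (9 + (-14)·2, -8 + 3·2, 1 + 4·2)
  = (9 - 28, -8 + 6, 1 + 8)
  = (-19, -2, 9)

(-19, -2, 9)


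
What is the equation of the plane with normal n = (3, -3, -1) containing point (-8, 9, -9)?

The plane through P with normal n = (a, b, c) satisfies n·(r - P) = 0,
i.e. ax + by + cz = a·x₀ + b·y₀ + c·z₀.
d = 3·(-8) + (-3)·9 + (-1)·(-9)
  = -24 - 27 + 9
  = -42
Equation: 3x - 3y - z = -42

3x - 3y - z = -42


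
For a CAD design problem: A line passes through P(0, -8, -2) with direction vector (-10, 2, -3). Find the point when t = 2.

P(t) = P + t·d
  = (0 + (-10)·2, -8 + 2·2, -2 + (-3)·2)
  = (0 - 20, -8 + 4, -2 - 6)
  = (-20, -4, -8)

(-20, -4, -8)


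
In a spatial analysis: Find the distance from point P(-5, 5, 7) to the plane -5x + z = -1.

distance = |a·x₀ + b·y₀ + c·z₀ - d| / √(a² + b² + c²)
  = |(-5)·(-5) + 0·5 + 1·7 - (-1)| / √((-5)² + 0² + 1²)
  = |25 + 0 + 7 + 1| / √(25 + 0 + 1)
  = |33| / √26
  = 33 / 5.099
  ≈ 6.472

6.472


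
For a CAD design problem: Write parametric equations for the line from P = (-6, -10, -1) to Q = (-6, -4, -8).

Direction vector d = Q - P = (-6 + 6, -4 + 10, -8 + 1) = (0, 6, -7)
Parametric form r = P + t·d:
x = -6, y = -10 + 6t, z = -1 - 7t

x = -6, y = -10 + 6t, z = -1 - 7t


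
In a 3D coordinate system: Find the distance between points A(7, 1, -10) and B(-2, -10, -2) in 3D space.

d = √[(x₂-x₁)² + (y₂-y₁)² + (z₂-z₁)²]
  = √[(-9)² + (-11)² + 8²]
  = √[81 + 121 + 64]
  = √266
  ≈ 16.31

16.31


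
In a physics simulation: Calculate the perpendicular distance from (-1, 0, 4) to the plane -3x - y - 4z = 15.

distance = |a·x₀ + b·y₀ + c·z₀ - d| / √(a² + b² + c²)
  = |(-3)·(-1) + (-1)·0 + (-4)·4 - 15| / √((-3)² + (-1)² + (-4)²)
  = |3 + 0 - 16 - 15| / √(9 + 1 + 16)
  = |-28| / √26
  = 28 / 5.099
  ≈ 5.491

5.491


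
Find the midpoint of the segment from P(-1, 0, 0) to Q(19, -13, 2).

M = ((x₁+x₂)/2, (y₁+y₂)/2, (z₁+z₂)/2)
  = ((-1 + 19)/2, (0 - 13)/2, (0 + 2)/2)
  = (18/2, -13/2, 2/2)
  = (9, -6.5, 1)

(9, -6.5, 1)


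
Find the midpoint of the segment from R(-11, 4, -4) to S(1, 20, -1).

M = ((x₁+x₂)/2, (y₁+y₂)/2, (z₁+z₂)/2)
  = ((-11 + 1)/2, (4 + 20)/2, (-4 - 1)/2)
  = (-10/2, 24/2, -5/2)
  = (-5, 12, -2.5)

(-5, 12, -2.5)


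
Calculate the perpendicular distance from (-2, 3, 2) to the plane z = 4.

distance = |a·x₀ + b·y₀ + c·z₀ - d| / √(a² + b² + c²)
  = |0·(-2) + 0·3 + 1·2 - 4| / √(0² + 0² + 1²)
  = |0 + 0 + 2 - 4| / √(0 + 0 + 1)
  = |-2| / √1
  = 2 / 1
  ≈ 2

2


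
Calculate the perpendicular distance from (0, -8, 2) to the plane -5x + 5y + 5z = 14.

distance = |a·x₀ + b·y₀ + c·z₀ - d| / √(a² + b² + c²)
  = |(-5)·0 + 5·(-8) + 5·2 - 14| / √((-5)² + 5² + 5²)
  = |0 - 40 + 10 - 14| / √(25 + 25 + 25)
  = |-44| / √75
  = 44 / 8.66
  ≈ 5.081

5.081


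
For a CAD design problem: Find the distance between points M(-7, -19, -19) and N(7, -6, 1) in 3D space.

d = √[(x₂-x₁)² + (y₂-y₁)² + (z₂-z₁)²]
  = √[14² + 13² + 20²]
  = √[196 + 169 + 400]
  = √765
  ≈ 27.66

27.66


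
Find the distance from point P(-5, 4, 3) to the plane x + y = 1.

distance = |a·x₀ + b·y₀ + c·z₀ - d| / √(a² + b² + c²)
  = |1·(-5) + 1·4 + 0·3 - 1| / √(1² + 1² + 0²)
  = |-5 + 4 + 0 - 1| / √(1 + 1 + 0)
  = |-2| / √2
  = 2 / 1.414
  ≈ 1.414

1.414


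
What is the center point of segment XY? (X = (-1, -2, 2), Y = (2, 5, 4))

M = ((x₁+x₂)/2, (y₁+y₂)/2, (z₁+z₂)/2)
  = ((-1 + 2)/2, (-2 + 5)/2, (2 + 4)/2)
  = (1/2, 3/2, 6/2)
  = (0.5, 1.5, 3)

(0.5, 1.5, 3)


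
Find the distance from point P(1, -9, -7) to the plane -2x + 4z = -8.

distance = |a·x₀ + b·y₀ + c·z₀ - d| / √(a² + b² + c²)
  = |(-2)·1 + 0·(-9) + 4·(-7) - (-8)| / √((-2)² + 0² + 4²)
  = |-2 + 0 - 28 + 8| / √(4 + 0 + 16)
  = |-22| / √20
  = 22 / 4.472
  ≈ 4.919

4.919


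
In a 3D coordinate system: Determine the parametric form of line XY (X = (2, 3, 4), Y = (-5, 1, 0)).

Direction vector d = Y - X = (-5 - 2, 1 - 3, 0 - 4) = (-7, -2, -4)
Parametric form r = X + t·d:
x = 2 - 7t, y = 3 - 2t, z = 4 - 4t

x = 2 - 7t, y = 3 - 2t, z = 4 - 4t


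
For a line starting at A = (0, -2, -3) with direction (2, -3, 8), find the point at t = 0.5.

P(t) = A + t·d
  = (0 + 2·0.5, -2 + (-3)·0.5, -3 + 8·0.5)
  = (0 + 1, -2 - 1.5, -3 + 4)
  = (1, -3.5, 1)

(1, -3.5, 1)


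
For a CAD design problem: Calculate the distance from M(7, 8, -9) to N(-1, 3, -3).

d = √[(x₂-x₁)² + (y₂-y₁)² + (z₂-z₁)²]
  = √[(-8)² + (-5)² + 6²]
  = √[64 + 25 + 36]
  = √125
  ≈ 11.18

11.18


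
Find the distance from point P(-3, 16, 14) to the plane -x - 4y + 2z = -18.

distance = |a·x₀ + b·y₀ + c·z₀ - d| / √(a² + b² + c²)
  = |(-1)·(-3) + (-4)·16 + 2·14 - (-18)| / √((-1)² + (-4)² + 2²)
  = |3 - 64 + 28 + 18| / √(1 + 16 + 4)
  = |-15| / √21
  = 15 / 4.583
  ≈ 3.273

3.273


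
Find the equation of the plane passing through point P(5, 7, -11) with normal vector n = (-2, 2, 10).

The plane through P with normal n = (a, b, c) satisfies n·(r - P) = 0,
i.e. ax + by + cz = a·x₀ + b·y₀ + c·z₀.
d = (-2)·5 + 2·7 + 10·(-11)
  = -10 + 14 - 110
  = -106
Equation: -2x + 2y + 10z = -106

-2x + 2y + 10z = -106


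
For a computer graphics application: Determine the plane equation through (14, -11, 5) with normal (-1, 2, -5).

The plane through P with normal n = (a, b, c) satisfies n·(r - P) = 0,
i.e. ax + by + cz = a·x₀ + b·y₀ + c·z₀.
d = (-1)·14 + 2·(-11) + (-5)·5
  = -14 - 22 - 25
  = -61
Equation: -x + 2y - 5z = -61

-x + 2y - 5z = -61


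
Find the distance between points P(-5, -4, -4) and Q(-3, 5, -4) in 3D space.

d = √[(x₂-x₁)² + (y₂-y₁)² + (z₂-z₁)²]
  = √[2² + 9² + 0²]
  = √[4 + 81 + 0]
  = √85
  ≈ 9.22

9.22


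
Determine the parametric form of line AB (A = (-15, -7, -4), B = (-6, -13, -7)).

Direction vector d = B - A = (-6 + 15, -13 + 7, -7 + 4) = (9, -6, -3)
Parametric form r = A + t·d:
x = -15 + 9t, y = -7 - 6t, z = -4 - 3t

x = -15 + 9t, y = -7 - 6t, z = -4 - 3t


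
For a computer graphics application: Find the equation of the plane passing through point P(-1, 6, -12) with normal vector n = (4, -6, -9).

The plane through P with normal n = (a, b, c) satisfies n·(r - P) = 0,
i.e. ax + by + cz = a·x₀ + b·y₀ + c·z₀.
d = 4·(-1) + (-6)·6 + (-9)·(-12)
  = -4 - 36 + 108
  = 68
Equation: 4x - 6y - 9z = 68

4x - 6y - 9z = 68


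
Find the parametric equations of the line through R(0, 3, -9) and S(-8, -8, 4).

Direction vector d = S - R = (-8 + 0, -8 - 3, 4 + 9) = (-8, -11, 13)
Parametric form r = R + t·d:
x = 0 - 8t, y = 3 - 11t, z = -9 + 13t

x = 0 - 8t, y = 3 - 11t, z = -9 + 13t


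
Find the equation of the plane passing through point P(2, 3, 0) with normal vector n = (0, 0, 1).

The plane through P with normal n = (a, b, c) satisfies n·(r - P) = 0,
i.e. ax + by + cz = a·x₀ + b·y₀ + c·z₀.
d = 0·2 + 0·3 + 1·0
  = 0 + 0 + 0
  = 0
Equation: z = 0

z = 0


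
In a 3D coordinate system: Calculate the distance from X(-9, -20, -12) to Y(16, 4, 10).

d = √[(x₂-x₁)² + (y₂-y₁)² + (z₂-z₁)²]
  = √[25² + 24² + 22²]
  = √[625 + 576 + 484]
  = √1685
  ≈ 41.05

41.05


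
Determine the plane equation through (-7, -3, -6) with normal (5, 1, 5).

The plane through P with normal n = (a, b, c) satisfies n·(r - P) = 0,
i.e. ax + by + cz = a·x₀ + b·y₀ + c·z₀.
d = 5·(-7) + 1·(-3) + 5·(-6)
  = -35 - 3 - 30
  = -68
Equation: 5x + y + 5z = -68

5x + y + 5z = -68


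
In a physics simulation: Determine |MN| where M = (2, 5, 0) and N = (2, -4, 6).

d = √[(x₂-x₁)² + (y₂-y₁)² + (z₂-z₁)²]
  = √[0² + (-9)² + 6²]
  = √[0 + 81 + 36]
  = √117
  ≈ 10.82

10.82


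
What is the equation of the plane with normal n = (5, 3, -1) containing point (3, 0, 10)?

The plane through P with normal n = (a, b, c) satisfies n·(r - P) = 0,
i.e. ax + by + cz = a·x₀ + b·y₀ + c·z₀.
d = 5·3 + 3·0 + (-1)·10
  = 15 + 0 - 10
  = 5
Equation: 5x + 3y - z = 5

5x + 3y - z = 5


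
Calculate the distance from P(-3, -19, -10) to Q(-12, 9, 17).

d = √[(x₂-x₁)² + (y₂-y₁)² + (z₂-z₁)²]
  = √[(-9)² + 28² + 27²]
  = √[81 + 784 + 729]
  = √1594
  ≈ 39.92

39.92


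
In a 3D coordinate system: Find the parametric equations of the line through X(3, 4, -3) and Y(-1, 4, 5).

Direction vector d = Y - X = (-1 - 3, 4 - 4, 5 + 3) = (-4, 0, 8)
Parametric form r = X + t·d:
x = 3 - 4t, y = 4, z = -3 + 8t

x = 3 - 4t, y = 4, z = -3 + 8t
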